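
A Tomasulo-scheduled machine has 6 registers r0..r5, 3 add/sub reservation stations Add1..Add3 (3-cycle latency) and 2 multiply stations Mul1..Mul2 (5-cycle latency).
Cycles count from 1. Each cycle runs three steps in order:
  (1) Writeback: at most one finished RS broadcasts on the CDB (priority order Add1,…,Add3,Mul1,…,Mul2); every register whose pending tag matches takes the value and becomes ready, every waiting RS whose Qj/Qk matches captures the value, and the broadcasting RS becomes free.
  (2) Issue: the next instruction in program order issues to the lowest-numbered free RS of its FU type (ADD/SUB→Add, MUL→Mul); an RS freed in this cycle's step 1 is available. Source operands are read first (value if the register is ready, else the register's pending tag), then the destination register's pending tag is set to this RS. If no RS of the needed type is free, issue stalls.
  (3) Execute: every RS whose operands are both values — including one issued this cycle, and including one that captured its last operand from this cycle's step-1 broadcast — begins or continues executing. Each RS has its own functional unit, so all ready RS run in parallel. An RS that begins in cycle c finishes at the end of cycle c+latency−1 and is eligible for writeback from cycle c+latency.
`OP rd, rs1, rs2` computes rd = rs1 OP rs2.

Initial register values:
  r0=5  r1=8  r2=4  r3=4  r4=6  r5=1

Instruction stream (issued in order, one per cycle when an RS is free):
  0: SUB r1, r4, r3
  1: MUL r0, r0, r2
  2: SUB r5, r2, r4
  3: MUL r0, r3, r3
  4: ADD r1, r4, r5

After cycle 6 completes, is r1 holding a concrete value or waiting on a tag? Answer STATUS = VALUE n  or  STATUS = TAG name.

STATUS = TAG Add1

c1: issue SUB r1<-Add1 | r0:5,r1:Add1,r2:4,r3:4,r4:6,r5:1
c2: issue MUL r0<-Mul1 | r0:Mul1,r1:Add1,r2:4,r3:4,r4:6,r5:1
c3: issue SUB r5<-Add2 | r0:Mul1,r1:Add1,r2:4,r3:4,r4:6,r5:Add2
c4: CDB Add1=2; issue MUL r0<-Mul2 | r0:Mul2,r1:2,r2:4,r3:4,r4:6,r5:Add2
c5: issue ADD r1<-Add1 | r0:Mul2,r1:Add1,r2:4,r3:4,r4:6,r5:Add2
c6: CDB Add2=-2 | r0:Mul2,r1:Add1,r2:4,r3:4,r4:6,r5:-2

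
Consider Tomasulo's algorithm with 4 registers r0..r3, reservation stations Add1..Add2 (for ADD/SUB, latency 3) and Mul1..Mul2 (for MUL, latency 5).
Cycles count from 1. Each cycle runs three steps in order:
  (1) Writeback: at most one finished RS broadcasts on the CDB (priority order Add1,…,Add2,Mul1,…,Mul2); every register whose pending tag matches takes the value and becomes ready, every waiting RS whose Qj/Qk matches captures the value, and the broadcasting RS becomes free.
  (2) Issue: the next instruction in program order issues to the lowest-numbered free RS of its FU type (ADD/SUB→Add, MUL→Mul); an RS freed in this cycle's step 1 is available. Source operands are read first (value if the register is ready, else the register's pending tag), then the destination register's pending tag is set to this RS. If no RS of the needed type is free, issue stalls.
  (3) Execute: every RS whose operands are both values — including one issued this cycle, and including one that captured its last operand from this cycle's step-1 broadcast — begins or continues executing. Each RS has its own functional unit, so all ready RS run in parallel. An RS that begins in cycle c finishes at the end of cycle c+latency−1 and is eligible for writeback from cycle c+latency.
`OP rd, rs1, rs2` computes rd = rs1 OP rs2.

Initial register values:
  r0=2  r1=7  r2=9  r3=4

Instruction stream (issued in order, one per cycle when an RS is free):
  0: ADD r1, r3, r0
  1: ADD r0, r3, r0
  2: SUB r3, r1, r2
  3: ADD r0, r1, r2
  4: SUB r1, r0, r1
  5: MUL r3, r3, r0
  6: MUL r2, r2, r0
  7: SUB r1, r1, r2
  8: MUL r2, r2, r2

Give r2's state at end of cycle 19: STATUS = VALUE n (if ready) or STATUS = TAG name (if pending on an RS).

STATUS = VALUE 18225

  c1: issue ADD r1<-Add1  regs: r0:2,r1:Add1,r2:9,r3:4
  c2: issue ADD r0<-Add2  regs: r0:Add2,r1:Add1,r2:9,r3:4
  c3: stall  regs: r0:Add2,r1:Add1,r2:9,r3:4
  c4: CDB Add1=6; issue SUB r3<-Add1  regs: r0:Add2,r1:6,r2:9,r3:Add1
  c5: CDB Add2=6; issue ADD r0<-Add2  regs: r0:Add2,r1:6,r2:9,r3:Add1
  c6: stall  regs: r0:Add2,r1:6,r2:9,r3:Add1
  c7: CDB Add1=-3; issue SUB r1<-Add1  regs: r0:Add2,r1:Add1,r2:9,r3:-3
  c8: CDB Add2=15; issue MUL r3<-Mul1  regs: r0:15,r1:Add1,r2:9,r3:Mul1
  c9: issue MUL r2<-Mul2  regs: r0:15,r1:Add1,r2:Mul2,r3:Mul1
  c10: issue SUB r1<-Add2  regs: r0:15,r1:Add2,r2:Mul2,r3:Mul1
  c11: CDB Add1=9; stall  regs: r0:15,r1:Add2,r2:Mul2,r3:Mul1
  c12: stall  regs: r0:15,r1:Add2,r2:Mul2,r3:Mul1
  c13: CDB Mul1=-45; issue MUL r2<-Mul1  regs: r0:15,r1:Add2,r2:Mul1,r3:-45
  c14: CDB Mul2=135  regs: r0:15,r1:Add2,r2:Mul1,r3:-45
  c15: -  regs: r0:15,r1:Add2,r2:Mul1,r3:-45
  c16: -  regs: r0:15,r1:Add2,r2:Mul1,r3:-45
  c17: CDB Add2=-126  regs: r0:15,r1:-126,r2:Mul1,r3:-45
  c18: -  regs: r0:15,r1:-126,r2:Mul1,r3:-45
  c19: CDB Mul1=18225  regs: r0:15,r1:-126,r2:18225,r3:-45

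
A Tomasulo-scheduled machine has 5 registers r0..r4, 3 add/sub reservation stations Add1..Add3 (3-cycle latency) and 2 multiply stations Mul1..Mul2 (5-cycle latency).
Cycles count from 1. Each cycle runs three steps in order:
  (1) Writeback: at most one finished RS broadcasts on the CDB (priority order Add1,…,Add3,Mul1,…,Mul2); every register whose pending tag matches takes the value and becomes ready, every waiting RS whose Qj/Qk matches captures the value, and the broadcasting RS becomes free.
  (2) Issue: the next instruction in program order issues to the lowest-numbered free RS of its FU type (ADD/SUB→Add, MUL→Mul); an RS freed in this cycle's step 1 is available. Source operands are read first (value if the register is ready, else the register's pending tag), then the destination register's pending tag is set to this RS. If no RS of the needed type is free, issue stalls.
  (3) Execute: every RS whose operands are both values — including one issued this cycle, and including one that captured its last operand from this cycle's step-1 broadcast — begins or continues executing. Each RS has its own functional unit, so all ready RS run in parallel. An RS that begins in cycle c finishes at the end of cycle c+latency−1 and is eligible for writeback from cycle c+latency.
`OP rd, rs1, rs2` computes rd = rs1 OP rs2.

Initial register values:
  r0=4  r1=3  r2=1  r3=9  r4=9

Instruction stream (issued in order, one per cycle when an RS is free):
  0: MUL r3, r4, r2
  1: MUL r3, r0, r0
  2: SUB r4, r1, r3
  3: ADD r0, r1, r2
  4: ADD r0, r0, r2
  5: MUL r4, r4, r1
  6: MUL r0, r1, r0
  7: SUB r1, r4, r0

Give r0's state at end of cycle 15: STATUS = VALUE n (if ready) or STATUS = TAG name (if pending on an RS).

  c1: issue MUL r3<-Mul1  regs: r0:4,r1:3,r2:1,r3:Mul1,r4:9
  c2: issue MUL r3<-Mul2  regs: r0:4,r1:3,r2:1,r3:Mul2,r4:9
  c3: issue SUB r4<-Add1  regs: r0:4,r1:3,r2:1,r3:Mul2,r4:Add1
  c4: issue ADD r0<-Add2  regs: r0:Add2,r1:3,r2:1,r3:Mul2,r4:Add1
  c5: issue ADD r0<-Add3  regs: r0:Add3,r1:3,r2:1,r3:Mul2,r4:Add1
  c6: CDB Mul1=9; issue MUL r4<-Mul1  regs: r0:Add3,r1:3,r2:1,r3:Mul2,r4:Mul1
  c7: CDB Add2=4; stall  regs: r0:Add3,r1:3,r2:1,r3:Mul2,r4:Mul1
  c8: CDB Mul2=16; issue MUL r0<-Mul2  regs: r0:Mul2,r1:3,r2:1,r3:16,r4:Mul1
  c9: issue SUB r1<-Add2  regs: r0:Mul2,r1:Add2,r2:1,r3:16,r4:Mul1
  c10: CDB Add3=5  regs: r0:Mul2,r1:Add2,r2:1,r3:16,r4:Mul1
  c11: CDB Add1=-13  regs: r0:Mul2,r1:Add2,r2:1,r3:16,r4:Mul1
  c12: -  regs: r0:Mul2,r1:Add2,r2:1,r3:16,r4:Mul1
  c13: -  regs: r0:Mul2,r1:Add2,r2:1,r3:16,r4:Mul1
  c14: -  regs: r0:Mul2,r1:Add2,r2:1,r3:16,r4:Mul1
  c15: CDB Mul2=15  regs: r0:15,r1:Add2,r2:1,r3:16,r4:Mul1

STATUS = VALUE 15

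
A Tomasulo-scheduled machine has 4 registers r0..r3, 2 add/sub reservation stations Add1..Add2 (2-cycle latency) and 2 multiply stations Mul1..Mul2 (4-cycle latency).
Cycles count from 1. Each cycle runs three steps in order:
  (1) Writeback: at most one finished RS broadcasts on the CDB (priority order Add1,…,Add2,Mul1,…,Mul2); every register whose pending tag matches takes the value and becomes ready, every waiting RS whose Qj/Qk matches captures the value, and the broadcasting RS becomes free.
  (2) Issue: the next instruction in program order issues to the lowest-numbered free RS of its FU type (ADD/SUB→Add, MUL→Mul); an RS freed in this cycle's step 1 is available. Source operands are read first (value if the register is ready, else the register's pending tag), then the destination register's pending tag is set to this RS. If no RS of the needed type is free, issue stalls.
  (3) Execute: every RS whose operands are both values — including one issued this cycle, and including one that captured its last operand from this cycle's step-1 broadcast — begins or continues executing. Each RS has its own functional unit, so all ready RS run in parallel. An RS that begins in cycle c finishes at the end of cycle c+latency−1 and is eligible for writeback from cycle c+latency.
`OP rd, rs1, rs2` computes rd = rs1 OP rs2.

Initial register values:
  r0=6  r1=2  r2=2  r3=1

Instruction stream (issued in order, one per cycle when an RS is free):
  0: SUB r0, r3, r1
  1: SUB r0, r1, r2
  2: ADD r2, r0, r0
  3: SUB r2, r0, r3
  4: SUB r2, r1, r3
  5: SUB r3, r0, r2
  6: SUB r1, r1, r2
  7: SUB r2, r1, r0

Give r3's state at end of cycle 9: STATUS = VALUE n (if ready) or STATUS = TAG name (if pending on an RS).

cycle 1: issue SUB r0<-Add1 // r0:Add1,r1:2,r2:2,r3:1
cycle 2: issue SUB r0<-Add2 // r0:Add2,r1:2,r2:2,r3:1
cycle 3: CDB Add1=-1; issue ADD r2<-Add1 // r0:Add2,r1:2,r2:Add1,r3:1
cycle 4: CDB Add2=0; issue SUB r2<-Add2 // r0:0,r1:2,r2:Add2,r3:1
cycle 5: stall // r0:0,r1:2,r2:Add2,r3:1
cycle 6: CDB Add1=0; issue SUB r2<-Add1 // r0:0,r1:2,r2:Add1,r3:1
cycle 7: CDB Add2=-1; issue SUB r3<-Add2 // r0:0,r1:2,r2:Add1,r3:Add2
cycle 8: CDB Add1=1; issue SUB r1<-Add1 // r0:0,r1:Add1,r2:1,r3:Add2
cycle 9: stall // r0:0,r1:Add1,r2:1,r3:Add2

STATUS = TAG Add2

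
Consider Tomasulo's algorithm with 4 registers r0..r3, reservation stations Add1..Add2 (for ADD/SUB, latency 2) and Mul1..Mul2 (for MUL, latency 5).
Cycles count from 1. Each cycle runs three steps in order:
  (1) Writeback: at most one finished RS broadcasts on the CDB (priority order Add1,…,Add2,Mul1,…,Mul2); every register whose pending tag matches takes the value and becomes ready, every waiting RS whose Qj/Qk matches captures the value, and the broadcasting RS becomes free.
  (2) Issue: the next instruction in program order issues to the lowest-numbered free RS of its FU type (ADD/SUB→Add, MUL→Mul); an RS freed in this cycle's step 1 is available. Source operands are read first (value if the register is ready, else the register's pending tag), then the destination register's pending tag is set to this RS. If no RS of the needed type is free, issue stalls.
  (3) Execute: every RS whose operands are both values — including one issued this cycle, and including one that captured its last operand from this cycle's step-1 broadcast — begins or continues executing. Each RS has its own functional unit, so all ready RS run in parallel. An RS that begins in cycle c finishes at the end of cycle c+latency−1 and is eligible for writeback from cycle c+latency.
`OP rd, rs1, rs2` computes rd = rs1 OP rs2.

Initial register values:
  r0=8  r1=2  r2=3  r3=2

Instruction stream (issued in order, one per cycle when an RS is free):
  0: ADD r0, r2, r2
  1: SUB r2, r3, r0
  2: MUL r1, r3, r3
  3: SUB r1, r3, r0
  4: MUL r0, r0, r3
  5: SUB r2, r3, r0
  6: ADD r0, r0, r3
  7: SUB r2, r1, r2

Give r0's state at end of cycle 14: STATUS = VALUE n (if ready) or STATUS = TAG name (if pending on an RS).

STATUS = VALUE 14

  c1: issue ADD r0<-Add1  regs: r0:Add1,r1:2,r2:3,r3:2
  c2: issue SUB r2<-Add2  regs: r0:Add1,r1:2,r2:Add2,r3:2
  c3: CDB Add1=6; issue MUL r1<-Mul1  regs: r0:6,r1:Mul1,r2:Add2,r3:2
  c4: issue SUB r1<-Add1  regs: r0:6,r1:Add1,r2:Add2,r3:2
  c5: CDB Add2=-4; issue MUL r0<-Mul2  regs: r0:Mul2,r1:Add1,r2:-4,r3:2
  c6: CDB Add1=-4; issue SUB r2<-Add1  regs: r0:Mul2,r1:-4,r2:Add1,r3:2
  c7: issue ADD r0<-Add2  regs: r0:Add2,r1:-4,r2:Add1,r3:2
  c8: CDB Mul1=4; stall  regs: r0:Add2,r1:-4,r2:Add1,r3:2
  c9: stall  regs: r0:Add2,r1:-4,r2:Add1,r3:2
  c10: CDB Mul2=12; stall  regs: r0:Add2,r1:-4,r2:Add1,r3:2
  c11: stall  regs: r0:Add2,r1:-4,r2:Add1,r3:2
  c12: CDB Add1=-10; issue SUB r2<-Add1  regs: r0:Add2,r1:-4,r2:Add1,r3:2
  c13: CDB Add2=14  regs: r0:14,r1:-4,r2:Add1,r3:2
  c14: CDB Add1=6  regs: r0:14,r1:-4,r2:6,r3:2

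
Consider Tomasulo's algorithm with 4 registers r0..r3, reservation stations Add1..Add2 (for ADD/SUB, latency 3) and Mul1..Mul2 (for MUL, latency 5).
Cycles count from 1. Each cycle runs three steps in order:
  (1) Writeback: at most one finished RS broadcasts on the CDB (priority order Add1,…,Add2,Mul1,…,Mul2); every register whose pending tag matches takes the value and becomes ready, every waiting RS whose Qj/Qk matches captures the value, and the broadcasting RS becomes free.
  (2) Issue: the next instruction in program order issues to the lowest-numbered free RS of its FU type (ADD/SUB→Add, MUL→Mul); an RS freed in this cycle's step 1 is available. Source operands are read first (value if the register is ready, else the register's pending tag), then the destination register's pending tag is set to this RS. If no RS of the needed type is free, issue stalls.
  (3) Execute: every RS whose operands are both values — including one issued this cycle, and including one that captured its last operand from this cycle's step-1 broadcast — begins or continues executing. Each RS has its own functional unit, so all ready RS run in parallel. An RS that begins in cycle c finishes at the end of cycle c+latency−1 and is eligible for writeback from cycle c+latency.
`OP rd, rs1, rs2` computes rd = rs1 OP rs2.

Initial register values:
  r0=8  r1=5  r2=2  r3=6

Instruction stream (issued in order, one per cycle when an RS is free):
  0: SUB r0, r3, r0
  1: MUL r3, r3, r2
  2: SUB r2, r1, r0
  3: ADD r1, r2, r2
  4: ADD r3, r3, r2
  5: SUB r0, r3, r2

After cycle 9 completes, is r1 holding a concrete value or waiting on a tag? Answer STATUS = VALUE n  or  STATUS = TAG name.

  c1: issue SUB r0<-Add1  regs: r0:Add1,r1:5,r2:2,r3:6
  c2: issue MUL r3<-Mul1  regs: r0:Add1,r1:5,r2:2,r3:Mul1
  c3: issue SUB r2<-Add2  regs: r0:Add1,r1:5,r2:Add2,r3:Mul1
  c4: CDB Add1=-2; issue ADD r1<-Add1  regs: r0:-2,r1:Add1,r2:Add2,r3:Mul1
  c5: stall  regs: r0:-2,r1:Add1,r2:Add2,r3:Mul1
  c6: stall  regs: r0:-2,r1:Add1,r2:Add2,r3:Mul1
  c7: CDB Add2=7; issue ADD r3<-Add2  regs: r0:-2,r1:Add1,r2:7,r3:Add2
  c8: CDB Mul1=12; stall  regs: r0:-2,r1:Add1,r2:7,r3:Add2
  c9: stall  regs: r0:-2,r1:Add1,r2:7,r3:Add2

STATUS = TAG Add1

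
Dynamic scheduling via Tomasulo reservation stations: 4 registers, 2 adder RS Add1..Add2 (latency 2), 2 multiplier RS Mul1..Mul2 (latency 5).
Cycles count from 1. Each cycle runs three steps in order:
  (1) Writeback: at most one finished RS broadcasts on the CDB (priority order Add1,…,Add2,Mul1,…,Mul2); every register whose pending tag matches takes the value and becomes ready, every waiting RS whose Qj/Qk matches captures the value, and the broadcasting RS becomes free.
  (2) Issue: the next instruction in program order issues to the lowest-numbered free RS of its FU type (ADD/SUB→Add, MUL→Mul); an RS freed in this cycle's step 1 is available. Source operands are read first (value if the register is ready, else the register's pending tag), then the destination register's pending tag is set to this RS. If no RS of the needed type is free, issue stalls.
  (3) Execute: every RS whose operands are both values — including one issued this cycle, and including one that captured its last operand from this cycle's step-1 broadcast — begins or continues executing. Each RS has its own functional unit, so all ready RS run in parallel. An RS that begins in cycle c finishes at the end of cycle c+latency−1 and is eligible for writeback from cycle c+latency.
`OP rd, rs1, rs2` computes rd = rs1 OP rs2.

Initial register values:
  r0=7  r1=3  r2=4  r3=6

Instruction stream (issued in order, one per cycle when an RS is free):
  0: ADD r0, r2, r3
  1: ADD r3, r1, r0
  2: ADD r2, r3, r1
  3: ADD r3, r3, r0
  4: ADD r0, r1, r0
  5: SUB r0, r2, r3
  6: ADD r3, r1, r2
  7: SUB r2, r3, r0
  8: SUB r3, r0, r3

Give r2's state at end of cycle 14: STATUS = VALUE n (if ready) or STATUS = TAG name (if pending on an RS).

STATUS = VALUE 26

  c1: issue ADD r0<-Add1  regs: r0:Add1,r1:3,r2:4,r3:6
  c2: issue ADD r3<-Add2  regs: r0:Add1,r1:3,r2:4,r3:Add2
  c3: CDB Add1=10; issue ADD r2<-Add1  regs: r0:10,r1:3,r2:Add1,r3:Add2
  c4: stall  regs: r0:10,r1:3,r2:Add1,r3:Add2
  c5: CDB Add2=13; issue ADD r3<-Add2  regs: r0:10,r1:3,r2:Add1,r3:Add2
  c6: stall  regs: r0:10,r1:3,r2:Add1,r3:Add2
  c7: CDB Add1=16; issue ADD r0<-Add1  regs: r0:Add1,r1:3,r2:16,r3:Add2
  c8: CDB Add2=23; issue SUB r0<-Add2  regs: r0:Add2,r1:3,r2:16,r3:23
  c9: CDB Add1=13; issue ADD r3<-Add1  regs: r0:Add2,r1:3,r2:16,r3:Add1
  c10: CDB Add2=-7; issue SUB r2<-Add2  regs: r0:-7,r1:3,r2:Add2,r3:Add1
  c11: CDB Add1=19; issue SUB r3<-Add1  regs: r0:-7,r1:3,r2:Add2,r3:Add1
  c12: -  regs: r0:-7,r1:3,r2:Add2,r3:Add1
  c13: CDB Add1=-26  regs: r0:-7,r1:3,r2:Add2,r3:-26
  c14: CDB Add2=26  regs: r0:-7,r1:3,r2:26,r3:-26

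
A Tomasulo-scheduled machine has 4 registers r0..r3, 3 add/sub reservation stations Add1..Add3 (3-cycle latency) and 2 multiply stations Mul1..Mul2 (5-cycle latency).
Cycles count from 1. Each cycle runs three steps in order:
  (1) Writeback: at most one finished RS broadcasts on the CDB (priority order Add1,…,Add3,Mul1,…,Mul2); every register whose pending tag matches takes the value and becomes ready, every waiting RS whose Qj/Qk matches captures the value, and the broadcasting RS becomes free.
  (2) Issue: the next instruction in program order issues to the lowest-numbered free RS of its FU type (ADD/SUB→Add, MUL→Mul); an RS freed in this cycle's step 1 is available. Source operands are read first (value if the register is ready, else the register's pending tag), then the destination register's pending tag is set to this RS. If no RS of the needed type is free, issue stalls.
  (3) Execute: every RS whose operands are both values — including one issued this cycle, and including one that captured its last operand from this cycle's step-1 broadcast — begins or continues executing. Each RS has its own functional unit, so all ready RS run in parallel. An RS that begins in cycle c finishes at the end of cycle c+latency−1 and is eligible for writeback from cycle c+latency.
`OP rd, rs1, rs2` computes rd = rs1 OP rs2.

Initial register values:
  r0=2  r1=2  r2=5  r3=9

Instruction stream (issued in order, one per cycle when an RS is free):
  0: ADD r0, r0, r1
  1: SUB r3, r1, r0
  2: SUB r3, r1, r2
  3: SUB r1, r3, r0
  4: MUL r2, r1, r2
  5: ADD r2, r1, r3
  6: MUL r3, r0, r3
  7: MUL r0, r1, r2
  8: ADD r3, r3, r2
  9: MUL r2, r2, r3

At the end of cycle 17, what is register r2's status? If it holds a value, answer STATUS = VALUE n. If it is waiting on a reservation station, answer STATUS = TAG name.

cycle 1: issue ADD r0<-Add1 // r0:Add1,r1:2,r2:5,r3:9
cycle 2: issue SUB r3<-Add2 // r0:Add1,r1:2,r2:5,r3:Add2
cycle 3: issue SUB r3<-Add3 // r0:Add1,r1:2,r2:5,r3:Add3
cycle 4: CDB Add1=4; issue SUB r1<-Add1 // r0:4,r1:Add1,r2:5,r3:Add3
cycle 5: issue MUL r2<-Mul1 // r0:4,r1:Add1,r2:Mul1,r3:Add3
cycle 6: CDB Add3=-3; issue ADD r2<-Add3 // r0:4,r1:Add1,r2:Add3,r3:-3
cycle 7: CDB Add2=-2; issue MUL r3<-Mul2 // r0:4,r1:Add1,r2:Add3,r3:Mul2
cycle 8: stall // r0:4,r1:Add1,r2:Add3,r3:Mul2
cycle 9: CDB Add1=-7; stall // r0:4,r1:-7,r2:Add3,r3:Mul2
cycle 10: stall // r0:4,r1:-7,r2:Add3,r3:Mul2
cycle 11: stall // r0:4,r1:-7,r2:Add3,r3:Mul2
cycle 12: CDB Add3=-10; stall // r0:4,r1:-7,r2:-10,r3:Mul2
cycle 13: CDB Mul2=-12; issue MUL r0<-Mul2 // r0:Mul2,r1:-7,r2:-10,r3:-12
cycle 14: CDB Mul1=-35; issue ADD r3<-Add1 // r0:Mul2,r1:-7,r2:-10,r3:Add1
cycle 15: issue MUL r2<-Mul1 // r0:Mul2,r1:-7,r2:Mul1,r3:Add1
cycle 16: - // r0:Mul2,r1:-7,r2:Mul1,r3:Add1
cycle 17: CDB Add1=-22 // r0:Mul2,r1:-7,r2:Mul1,r3:-22

STATUS = TAG Mul1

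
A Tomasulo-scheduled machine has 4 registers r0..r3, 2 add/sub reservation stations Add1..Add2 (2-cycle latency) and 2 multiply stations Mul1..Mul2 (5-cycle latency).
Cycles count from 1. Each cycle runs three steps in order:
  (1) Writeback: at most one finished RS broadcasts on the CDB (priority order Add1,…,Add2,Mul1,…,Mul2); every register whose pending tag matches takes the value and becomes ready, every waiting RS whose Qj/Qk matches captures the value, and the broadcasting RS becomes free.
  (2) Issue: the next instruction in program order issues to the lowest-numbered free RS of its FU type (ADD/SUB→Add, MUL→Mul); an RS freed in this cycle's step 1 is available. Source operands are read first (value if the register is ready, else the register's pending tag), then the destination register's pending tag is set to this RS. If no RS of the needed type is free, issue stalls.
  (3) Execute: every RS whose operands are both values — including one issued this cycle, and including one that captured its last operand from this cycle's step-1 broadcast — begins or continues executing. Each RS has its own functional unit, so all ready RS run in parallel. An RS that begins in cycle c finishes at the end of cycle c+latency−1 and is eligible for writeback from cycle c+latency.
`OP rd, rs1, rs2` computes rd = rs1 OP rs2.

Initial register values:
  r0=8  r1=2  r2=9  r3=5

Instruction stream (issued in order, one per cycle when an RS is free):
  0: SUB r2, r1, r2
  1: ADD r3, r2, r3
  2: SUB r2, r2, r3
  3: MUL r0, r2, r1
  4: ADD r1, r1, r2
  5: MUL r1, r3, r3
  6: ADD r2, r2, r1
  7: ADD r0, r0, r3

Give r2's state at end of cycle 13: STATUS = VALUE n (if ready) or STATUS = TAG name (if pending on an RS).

STATUS = VALUE -1

  c1: issue SUB r2<-Add1  regs: r0:8,r1:2,r2:Add1,r3:5
  c2: issue ADD r3<-Add2  regs: r0:8,r1:2,r2:Add1,r3:Add2
  c3: CDB Add1=-7; issue SUB r2<-Add1  regs: r0:8,r1:2,r2:Add1,r3:Add2
  c4: issue MUL r0<-Mul1  regs: r0:Mul1,r1:2,r2:Add1,r3:Add2
  c5: CDB Add2=-2; issue ADD r1<-Add2  regs: r0:Mul1,r1:Add2,r2:Add1,r3:-2
  c6: issue MUL r1<-Mul2  regs: r0:Mul1,r1:Mul2,r2:Add1,r3:-2
  c7: CDB Add1=-5; issue ADD r2<-Add1  regs: r0:Mul1,r1:Mul2,r2:Add1,r3:-2
  c8: stall  regs: r0:Mul1,r1:Mul2,r2:Add1,r3:-2
  c9: CDB Add2=-3; issue ADD r0<-Add2  regs: r0:Add2,r1:Mul2,r2:Add1,r3:-2
  c10: -  regs: r0:Add2,r1:Mul2,r2:Add1,r3:-2
  c11: CDB Mul2=4  regs: r0:Add2,r1:4,r2:Add1,r3:-2
  c12: CDB Mul1=-10  regs: r0:Add2,r1:4,r2:Add1,r3:-2
  c13: CDB Add1=-1  regs: r0:Add2,r1:4,r2:-1,r3:-2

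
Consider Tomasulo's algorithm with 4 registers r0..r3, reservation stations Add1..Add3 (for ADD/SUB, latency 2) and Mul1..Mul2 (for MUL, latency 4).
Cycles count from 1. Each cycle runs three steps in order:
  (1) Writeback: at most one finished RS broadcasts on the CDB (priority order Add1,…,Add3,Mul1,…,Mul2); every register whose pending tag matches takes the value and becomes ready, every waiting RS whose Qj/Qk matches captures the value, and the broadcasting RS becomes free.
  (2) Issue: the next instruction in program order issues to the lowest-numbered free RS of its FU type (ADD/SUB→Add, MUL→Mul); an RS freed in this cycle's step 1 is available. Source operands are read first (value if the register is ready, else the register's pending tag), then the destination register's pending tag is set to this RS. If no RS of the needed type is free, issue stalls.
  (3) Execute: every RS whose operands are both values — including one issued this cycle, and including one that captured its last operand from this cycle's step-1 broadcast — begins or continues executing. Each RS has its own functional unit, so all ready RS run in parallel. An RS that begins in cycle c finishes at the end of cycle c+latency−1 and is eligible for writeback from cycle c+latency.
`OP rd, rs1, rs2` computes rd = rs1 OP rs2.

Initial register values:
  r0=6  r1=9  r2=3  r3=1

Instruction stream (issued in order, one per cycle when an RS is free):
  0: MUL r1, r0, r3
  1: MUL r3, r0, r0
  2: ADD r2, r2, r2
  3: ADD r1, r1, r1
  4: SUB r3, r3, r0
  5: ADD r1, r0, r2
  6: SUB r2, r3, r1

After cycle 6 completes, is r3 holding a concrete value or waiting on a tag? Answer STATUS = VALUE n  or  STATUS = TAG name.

c1: issue MUL r1<-Mul1 | r0:6,r1:Mul1,r2:3,r3:1
c2: issue MUL r3<-Mul2 | r0:6,r1:Mul1,r2:3,r3:Mul2
c3: issue ADD r2<-Add1 | r0:6,r1:Mul1,r2:Add1,r3:Mul2
c4: issue ADD r1<-Add2 | r0:6,r1:Add2,r2:Add1,r3:Mul2
c5: CDB Add1=6; issue SUB r3<-Add1 | r0:6,r1:Add2,r2:6,r3:Add1
c6: CDB Mul1=6; issue ADD r1<-Add3 | r0:6,r1:Add3,r2:6,r3:Add1

STATUS = TAG Add1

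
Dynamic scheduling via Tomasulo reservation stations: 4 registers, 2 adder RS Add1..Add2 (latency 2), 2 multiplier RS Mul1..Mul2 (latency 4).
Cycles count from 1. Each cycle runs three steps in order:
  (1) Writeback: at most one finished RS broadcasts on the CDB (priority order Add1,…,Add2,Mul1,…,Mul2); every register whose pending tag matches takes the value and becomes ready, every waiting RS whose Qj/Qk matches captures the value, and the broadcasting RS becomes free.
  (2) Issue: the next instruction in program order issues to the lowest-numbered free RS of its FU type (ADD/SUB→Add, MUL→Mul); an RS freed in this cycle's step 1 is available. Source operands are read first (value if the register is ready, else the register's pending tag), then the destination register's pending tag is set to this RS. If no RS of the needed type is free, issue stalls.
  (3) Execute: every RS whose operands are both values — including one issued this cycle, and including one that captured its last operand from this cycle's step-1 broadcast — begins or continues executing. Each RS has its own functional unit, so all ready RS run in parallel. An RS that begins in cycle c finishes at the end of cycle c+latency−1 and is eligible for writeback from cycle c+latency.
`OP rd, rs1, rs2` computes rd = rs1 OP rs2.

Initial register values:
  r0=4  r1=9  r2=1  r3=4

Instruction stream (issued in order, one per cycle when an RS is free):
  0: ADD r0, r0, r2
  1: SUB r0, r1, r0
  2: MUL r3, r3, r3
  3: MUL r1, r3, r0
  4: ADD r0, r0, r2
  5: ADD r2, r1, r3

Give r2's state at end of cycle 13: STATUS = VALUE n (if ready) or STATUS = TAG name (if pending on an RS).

STATUS = TAG Add2

c1: issue ADD r0<-Add1 | r0:Add1,r1:9,r2:1,r3:4
c2: issue SUB r0<-Add2 | r0:Add2,r1:9,r2:1,r3:4
c3: CDB Add1=5; issue MUL r3<-Mul1 | r0:Add2,r1:9,r2:1,r3:Mul1
c4: issue MUL r1<-Mul2 | r0:Add2,r1:Mul2,r2:1,r3:Mul1
c5: CDB Add2=4; issue ADD r0<-Add1 | r0:Add1,r1:Mul2,r2:1,r3:Mul1
c6: issue ADD r2<-Add2 | r0:Add1,r1:Mul2,r2:Add2,r3:Mul1
c7: CDB Add1=5 | r0:5,r1:Mul2,r2:Add2,r3:Mul1
c8: CDB Mul1=16 | r0:5,r1:Mul2,r2:Add2,r3:16
c9: - | r0:5,r1:Mul2,r2:Add2,r3:16
c10: - | r0:5,r1:Mul2,r2:Add2,r3:16
c11: - | r0:5,r1:Mul2,r2:Add2,r3:16
c12: CDB Mul2=64 | r0:5,r1:64,r2:Add2,r3:16
c13: - | r0:5,r1:64,r2:Add2,r3:16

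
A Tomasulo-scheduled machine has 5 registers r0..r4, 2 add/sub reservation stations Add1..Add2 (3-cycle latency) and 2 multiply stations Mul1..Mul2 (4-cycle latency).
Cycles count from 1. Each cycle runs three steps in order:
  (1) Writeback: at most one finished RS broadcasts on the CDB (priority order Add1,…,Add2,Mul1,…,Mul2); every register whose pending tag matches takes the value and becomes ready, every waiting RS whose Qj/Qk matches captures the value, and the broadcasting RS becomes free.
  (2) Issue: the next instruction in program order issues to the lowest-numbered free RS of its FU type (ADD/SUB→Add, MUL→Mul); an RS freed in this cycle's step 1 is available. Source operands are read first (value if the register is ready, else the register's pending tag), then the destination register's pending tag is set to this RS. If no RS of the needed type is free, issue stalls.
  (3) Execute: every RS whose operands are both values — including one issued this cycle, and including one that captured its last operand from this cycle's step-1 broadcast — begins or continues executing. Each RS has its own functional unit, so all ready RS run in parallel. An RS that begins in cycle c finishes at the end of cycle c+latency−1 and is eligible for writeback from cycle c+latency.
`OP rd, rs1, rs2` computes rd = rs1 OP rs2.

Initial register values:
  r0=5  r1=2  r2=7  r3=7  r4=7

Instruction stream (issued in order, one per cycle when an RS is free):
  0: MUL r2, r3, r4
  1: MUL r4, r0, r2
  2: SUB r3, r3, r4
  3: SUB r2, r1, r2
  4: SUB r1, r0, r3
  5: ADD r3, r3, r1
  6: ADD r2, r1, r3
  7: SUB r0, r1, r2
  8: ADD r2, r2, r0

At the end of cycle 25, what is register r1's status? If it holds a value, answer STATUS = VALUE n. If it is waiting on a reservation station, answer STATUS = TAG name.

cycle 1: issue MUL r2<-Mul1 // r0:5,r1:2,r2:Mul1,r3:7,r4:7
cycle 2: issue MUL r4<-Mul2 // r0:5,r1:2,r2:Mul1,r3:7,r4:Mul2
cycle 3: issue SUB r3<-Add1 // r0:5,r1:2,r2:Mul1,r3:Add1,r4:Mul2
cycle 4: issue SUB r2<-Add2 // r0:5,r1:2,r2:Add2,r3:Add1,r4:Mul2
cycle 5: CDB Mul1=49; stall // r0:5,r1:2,r2:Add2,r3:Add1,r4:Mul2
cycle 6: stall // r0:5,r1:2,r2:Add2,r3:Add1,r4:Mul2
cycle 7: stall // r0:5,r1:2,r2:Add2,r3:Add1,r4:Mul2
cycle 8: CDB Add2=-47; issue SUB r1<-Add2 // r0:5,r1:Add2,r2:-47,r3:Add1,r4:Mul2
cycle 9: CDB Mul2=245; stall // r0:5,r1:Add2,r2:-47,r3:Add1,r4:245
cycle 10: stall // r0:5,r1:Add2,r2:-47,r3:Add1,r4:245
cycle 11: stall // r0:5,r1:Add2,r2:-47,r3:Add1,r4:245
cycle 12: CDB Add1=-238; issue ADD r3<-Add1 // r0:5,r1:Add2,r2:-47,r3:Add1,r4:245
cycle 13: stall // r0:5,r1:Add2,r2:-47,r3:Add1,r4:245
cycle 14: stall // r0:5,r1:Add2,r2:-47,r3:Add1,r4:245
cycle 15: CDB Add2=243; issue ADD r2<-Add2 // r0:5,r1:243,r2:Add2,r3:Add1,r4:245
cycle 16: stall // r0:5,r1:243,r2:Add2,r3:Add1,r4:245
cycle 17: stall // r0:5,r1:243,r2:Add2,r3:Add1,r4:245
cycle 18: CDB Add1=5; issue SUB r0<-Add1 // r0:Add1,r1:243,r2:Add2,r3:5,r4:245
cycle 19: stall // r0:Add1,r1:243,r2:Add2,r3:5,r4:245
cycle 20: stall // r0:Add1,r1:243,r2:Add2,r3:5,r4:245
cycle 21: CDB Add2=248; issue ADD r2<-Add2 // r0:Add1,r1:243,r2:Add2,r3:5,r4:245
cycle 22: - // r0:Add1,r1:243,r2:Add2,r3:5,r4:245
cycle 23: - // r0:Add1,r1:243,r2:Add2,r3:5,r4:245
cycle 24: CDB Add1=-5 // r0:-5,r1:243,r2:Add2,r3:5,r4:245
cycle 25: - // r0:-5,r1:243,r2:Add2,r3:5,r4:245

STATUS = VALUE 243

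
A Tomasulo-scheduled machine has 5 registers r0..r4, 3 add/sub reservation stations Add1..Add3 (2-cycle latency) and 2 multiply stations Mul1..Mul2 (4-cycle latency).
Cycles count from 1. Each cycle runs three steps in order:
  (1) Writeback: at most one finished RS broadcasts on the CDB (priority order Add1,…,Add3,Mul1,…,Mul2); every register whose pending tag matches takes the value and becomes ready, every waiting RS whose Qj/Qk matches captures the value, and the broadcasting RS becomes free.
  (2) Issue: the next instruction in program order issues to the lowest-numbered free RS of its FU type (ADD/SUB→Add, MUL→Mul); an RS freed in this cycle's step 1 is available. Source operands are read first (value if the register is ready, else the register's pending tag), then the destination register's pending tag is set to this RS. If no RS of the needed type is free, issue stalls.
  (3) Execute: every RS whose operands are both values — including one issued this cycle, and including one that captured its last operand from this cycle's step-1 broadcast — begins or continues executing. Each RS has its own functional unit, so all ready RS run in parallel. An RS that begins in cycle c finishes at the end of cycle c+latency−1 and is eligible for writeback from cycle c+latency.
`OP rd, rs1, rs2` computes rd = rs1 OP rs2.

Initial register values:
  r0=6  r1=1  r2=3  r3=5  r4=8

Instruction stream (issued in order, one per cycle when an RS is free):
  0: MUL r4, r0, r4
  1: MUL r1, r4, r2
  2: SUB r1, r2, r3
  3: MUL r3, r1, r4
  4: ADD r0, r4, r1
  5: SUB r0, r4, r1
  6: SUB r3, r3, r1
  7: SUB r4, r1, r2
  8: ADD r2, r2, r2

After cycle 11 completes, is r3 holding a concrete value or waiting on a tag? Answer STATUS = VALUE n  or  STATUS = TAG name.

c1: issue MUL r4<-Mul1 | r0:6,r1:1,r2:3,r3:5,r4:Mul1
c2: issue MUL r1<-Mul2 | r0:6,r1:Mul2,r2:3,r3:5,r4:Mul1
c3: issue SUB r1<-Add1 | r0:6,r1:Add1,r2:3,r3:5,r4:Mul1
c4: stall | r0:6,r1:Add1,r2:3,r3:5,r4:Mul1
c5: CDB Add1=-2; stall | r0:6,r1:-2,r2:3,r3:5,r4:Mul1
c6: CDB Mul1=48; issue MUL r3<-Mul1 | r0:6,r1:-2,r2:3,r3:Mul1,r4:48
c7: issue ADD r0<-Add1 | r0:Add1,r1:-2,r2:3,r3:Mul1,r4:48
c8: issue SUB r0<-Add2 | r0:Add2,r1:-2,r2:3,r3:Mul1,r4:48
c9: CDB Add1=46; issue SUB r3<-Add1 | r0:Add2,r1:-2,r2:3,r3:Add1,r4:48
c10: CDB Add2=50; issue SUB r4<-Add2 | r0:50,r1:-2,r2:3,r3:Add1,r4:Add2
c11: CDB Mul1=-96; issue ADD r2<-Add3 | r0:50,r1:-2,r2:Add3,r3:Add1,r4:Add2

STATUS = TAG Add1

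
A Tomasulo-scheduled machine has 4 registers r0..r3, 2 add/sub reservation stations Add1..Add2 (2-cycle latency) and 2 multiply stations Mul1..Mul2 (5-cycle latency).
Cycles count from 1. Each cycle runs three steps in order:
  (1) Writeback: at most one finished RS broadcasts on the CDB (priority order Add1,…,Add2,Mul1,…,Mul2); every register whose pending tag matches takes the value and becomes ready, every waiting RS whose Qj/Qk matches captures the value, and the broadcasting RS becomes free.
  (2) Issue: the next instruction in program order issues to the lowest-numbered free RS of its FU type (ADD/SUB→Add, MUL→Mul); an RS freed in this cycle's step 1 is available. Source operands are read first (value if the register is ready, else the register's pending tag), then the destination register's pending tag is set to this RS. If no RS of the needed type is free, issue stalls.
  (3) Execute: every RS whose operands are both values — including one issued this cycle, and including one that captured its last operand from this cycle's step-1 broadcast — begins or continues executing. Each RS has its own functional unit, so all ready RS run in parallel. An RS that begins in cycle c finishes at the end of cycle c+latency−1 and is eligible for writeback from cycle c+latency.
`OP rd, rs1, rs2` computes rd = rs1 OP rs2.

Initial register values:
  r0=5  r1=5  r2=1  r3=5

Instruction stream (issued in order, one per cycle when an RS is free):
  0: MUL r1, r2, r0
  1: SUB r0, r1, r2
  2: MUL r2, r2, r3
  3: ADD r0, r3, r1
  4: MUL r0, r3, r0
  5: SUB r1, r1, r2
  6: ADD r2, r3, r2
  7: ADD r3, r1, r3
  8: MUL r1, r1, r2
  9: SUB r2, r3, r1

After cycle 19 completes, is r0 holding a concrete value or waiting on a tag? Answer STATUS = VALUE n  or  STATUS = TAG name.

STATUS = VALUE 50

  c1: issue MUL r1<-Mul1  regs: r0:5,r1:Mul1,r2:1,r3:5
  c2: issue SUB r0<-Add1  regs: r0:Add1,r1:Mul1,r2:1,r3:5
  c3: issue MUL r2<-Mul2  regs: r0:Add1,r1:Mul1,r2:Mul2,r3:5
  c4: issue ADD r0<-Add2  regs: r0:Add2,r1:Mul1,r2:Mul2,r3:5
  c5: stall  regs: r0:Add2,r1:Mul1,r2:Mul2,r3:5
  c6: CDB Mul1=5; issue MUL r0<-Mul1  regs: r0:Mul1,r1:5,r2:Mul2,r3:5
  c7: stall  regs: r0:Mul1,r1:5,r2:Mul2,r3:5
  c8: CDB Add1=4; issue SUB r1<-Add1  regs: r0:Mul1,r1:Add1,r2:Mul2,r3:5
  c9: CDB Add2=10; issue ADD r2<-Add2  regs: r0:Mul1,r1:Add1,r2:Add2,r3:5
  c10: CDB Mul2=5; stall  regs: r0:Mul1,r1:Add1,r2:Add2,r3:5
  c11: stall  regs: r0:Mul1,r1:Add1,r2:Add2,r3:5
  c12: CDB Add1=0; issue ADD r3<-Add1  regs: r0:Mul1,r1:0,r2:Add2,r3:Add1
  c13: CDB Add2=10; issue MUL r1<-Mul2  regs: r0:Mul1,r1:Mul2,r2:10,r3:Add1
  c14: CDB Add1=5; issue SUB r2<-Add1  regs: r0:Mul1,r1:Mul2,r2:Add1,r3:5
  c15: CDB Mul1=50  regs: r0:50,r1:Mul2,r2:Add1,r3:5
  c16: -  regs: r0:50,r1:Mul2,r2:Add1,r3:5
  c17: -  regs: r0:50,r1:Mul2,r2:Add1,r3:5
  c18: CDB Mul2=0  regs: r0:50,r1:0,r2:Add1,r3:5
  c19: -  regs: r0:50,r1:0,r2:Add1,r3:5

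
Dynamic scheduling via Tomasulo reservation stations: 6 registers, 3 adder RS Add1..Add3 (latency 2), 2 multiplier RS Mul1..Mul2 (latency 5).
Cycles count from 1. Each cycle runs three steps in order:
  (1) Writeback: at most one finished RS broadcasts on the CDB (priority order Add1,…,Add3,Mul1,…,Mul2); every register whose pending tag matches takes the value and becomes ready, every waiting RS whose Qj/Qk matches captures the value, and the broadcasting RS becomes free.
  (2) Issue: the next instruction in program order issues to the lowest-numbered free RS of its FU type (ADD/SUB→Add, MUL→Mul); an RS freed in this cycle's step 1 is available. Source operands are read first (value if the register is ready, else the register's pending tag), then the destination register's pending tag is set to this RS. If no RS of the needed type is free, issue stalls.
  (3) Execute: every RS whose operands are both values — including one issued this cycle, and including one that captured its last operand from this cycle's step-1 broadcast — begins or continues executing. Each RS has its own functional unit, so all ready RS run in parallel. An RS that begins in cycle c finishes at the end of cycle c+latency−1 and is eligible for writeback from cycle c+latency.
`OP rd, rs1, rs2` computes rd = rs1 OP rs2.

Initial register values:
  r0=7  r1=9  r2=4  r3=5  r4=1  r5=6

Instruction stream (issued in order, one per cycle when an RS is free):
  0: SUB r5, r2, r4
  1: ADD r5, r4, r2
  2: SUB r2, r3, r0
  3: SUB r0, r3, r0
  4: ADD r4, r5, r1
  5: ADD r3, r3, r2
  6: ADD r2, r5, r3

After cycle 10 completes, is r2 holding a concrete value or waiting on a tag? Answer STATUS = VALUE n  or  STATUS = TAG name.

STATUS = VALUE 8

  c1: issue SUB r5<-Add1  regs: r0:7,r1:9,r2:4,r3:5,r4:1,r5:Add1
  c2: issue ADD r5<-Add2  regs: r0:7,r1:9,r2:4,r3:5,r4:1,r5:Add2
  c3: CDB Add1=3; issue SUB r2<-Add1  regs: r0:7,r1:9,r2:Add1,r3:5,r4:1,r5:Add2
  c4: CDB Add2=5; issue SUB r0<-Add2  regs: r0:Add2,r1:9,r2:Add1,r3:5,r4:1,r5:5
  c5: CDB Add1=-2; issue ADD r4<-Add1  regs: r0:Add2,r1:9,r2:-2,r3:5,r4:Add1,r5:5
  c6: CDB Add2=-2; issue ADD r3<-Add2  regs: r0:-2,r1:9,r2:-2,r3:Add2,r4:Add1,r5:5
  c7: CDB Add1=14; issue ADD r2<-Add1  regs: r0:-2,r1:9,r2:Add1,r3:Add2,r4:14,r5:5
  c8: CDB Add2=3  regs: r0:-2,r1:9,r2:Add1,r3:3,r4:14,r5:5
  c9: -  regs: r0:-2,r1:9,r2:Add1,r3:3,r4:14,r5:5
  c10: CDB Add1=8  regs: r0:-2,r1:9,r2:8,r3:3,r4:14,r5:5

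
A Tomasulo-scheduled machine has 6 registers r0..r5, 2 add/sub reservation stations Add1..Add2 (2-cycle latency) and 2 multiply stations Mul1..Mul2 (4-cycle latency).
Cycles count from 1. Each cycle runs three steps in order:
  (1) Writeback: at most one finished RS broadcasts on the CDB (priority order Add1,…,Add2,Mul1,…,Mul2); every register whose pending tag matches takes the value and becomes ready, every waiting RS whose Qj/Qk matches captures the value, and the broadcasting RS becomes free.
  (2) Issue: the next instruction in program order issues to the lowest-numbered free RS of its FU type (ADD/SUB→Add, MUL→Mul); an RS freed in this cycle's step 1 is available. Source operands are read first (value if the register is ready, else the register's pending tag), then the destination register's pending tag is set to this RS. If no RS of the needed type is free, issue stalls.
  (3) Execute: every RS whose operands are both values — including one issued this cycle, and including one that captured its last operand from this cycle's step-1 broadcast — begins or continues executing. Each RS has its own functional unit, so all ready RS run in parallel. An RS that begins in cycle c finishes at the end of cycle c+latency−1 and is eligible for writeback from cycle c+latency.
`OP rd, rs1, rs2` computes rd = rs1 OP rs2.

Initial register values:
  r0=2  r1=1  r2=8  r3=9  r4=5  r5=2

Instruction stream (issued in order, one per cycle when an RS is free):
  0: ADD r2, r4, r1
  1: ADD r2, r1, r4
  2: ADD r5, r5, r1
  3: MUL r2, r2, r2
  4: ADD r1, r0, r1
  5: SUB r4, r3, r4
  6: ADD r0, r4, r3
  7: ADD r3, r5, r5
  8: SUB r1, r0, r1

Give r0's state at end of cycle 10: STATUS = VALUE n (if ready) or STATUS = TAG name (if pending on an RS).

STATUS = VALUE 13

  c1: issue ADD r2<-Add1  regs: r0:2,r1:1,r2:Add1,r3:9,r4:5,r5:2
  c2: issue ADD r2<-Add2  regs: r0:2,r1:1,r2:Add2,r3:9,r4:5,r5:2
  c3: CDB Add1=6; issue ADD r5<-Add1  regs: r0:2,r1:1,r2:Add2,r3:9,r4:5,r5:Add1
  c4: CDB Add2=6; issue MUL r2<-Mul1  regs: r0:2,r1:1,r2:Mul1,r3:9,r4:5,r5:Add1
  c5: CDB Add1=3; issue ADD r1<-Add1  regs: r0:2,r1:Add1,r2:Mul1,r3:9,r4:5,r5:3
  c6: issue SUB r4<-Add2  regs: r0:2,r1:Add1,r2:Mul1,r3:9,r4:Add2,r5:3
  c7: CDB Add1=3; issue ADD r0<-Add1  regs: r0:Add1,r1:3,r2:Mul1,r3:9,r4:Add2,r5:3
  c8: CDB Add2=4; issue ADD r3<-Add2  regs: r0:Add1,r1:3,r2:Mul1,r3:Add2,r4:4,r5:3
  c9: CDB Mul1=36; stall  regs: r0:Add1,r1:3,r2:36,r3:Add2,r4:4,r5:3
  c10: CDB Add1=13; issue SUB r1<-Add1  regs: r0:13,r1:Add1,r2:36,r3:Add2,r4:4,r5:3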